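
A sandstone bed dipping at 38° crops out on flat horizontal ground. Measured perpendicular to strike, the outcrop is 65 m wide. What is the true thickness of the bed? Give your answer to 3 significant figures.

True thickness t = w · sin(dip) = 65 × sin 38°
t = 65 × 0.6157 = 40.018 m

40.0 m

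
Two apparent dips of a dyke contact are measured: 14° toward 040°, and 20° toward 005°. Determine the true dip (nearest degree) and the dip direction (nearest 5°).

true dip 20°, dip direction 350°

The two traces are lines in the plane: v₁ = (sin 40°·cos 14°, cos 40°·cos 14°, −sin 14°), v₂ = (sin 5°·cos 20°, cos 5°·cos 20°, −sin 20°).
n = v₁ × v₂ = (-0.028, 0.194, 0.523) (taken with n_z > 0).
True dip = arccos(n_z / |n|) = arccos(0.9367) = 20.5°.
The horizontal component of n points toward azimuth atan2(n_x, n_y) = 352°, the dip direction.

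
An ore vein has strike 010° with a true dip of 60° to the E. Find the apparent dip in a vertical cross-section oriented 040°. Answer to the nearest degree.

41°

The strike is 010° and the section trends 040°; the acute angle between them is β = 30°.
tan α = tan 60° × sin 30° = 1.7321 × 0.5000 = 0.8660
α = arctan(0.8660) = 40.89°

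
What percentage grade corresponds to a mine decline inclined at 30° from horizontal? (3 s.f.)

grade % = 100 × tan 30° = 100 × 0.5774

57.7%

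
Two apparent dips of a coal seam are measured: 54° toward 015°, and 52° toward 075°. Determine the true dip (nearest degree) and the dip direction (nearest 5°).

true dip 57°, dip direction 040°

The two traces are lines in the plane: v₁ = (sin 15°·cos 54°, cos 15°·cos 54°, −sin 54°), v₂ = (sin 75°·cos 52°, cos 75°·cos 52°, −sin 52°).
n = v₁ × v₂ = (0.318, 0.361, 0.313) (taken with n_z > 0).
tan δ = √(n_x²+n_y²)/n_z = 0.482/0.313, so δ = 56.9°.
Dip direction = azimuth of (n_x, n_y) = atan2(0.318, 0.361) = 41°.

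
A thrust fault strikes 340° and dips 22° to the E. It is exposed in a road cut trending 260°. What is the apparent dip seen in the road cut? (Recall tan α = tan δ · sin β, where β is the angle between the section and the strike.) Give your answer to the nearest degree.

22°

Angle between strike (340°) and section (260°): β = 80°.
tan(apparent dip) = tan 22° · sin 80° = 0.3979
apparent dip = arctan 0.3979 = 21.70°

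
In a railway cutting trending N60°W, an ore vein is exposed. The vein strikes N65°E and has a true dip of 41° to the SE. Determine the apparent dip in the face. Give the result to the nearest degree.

35°

The section lies 55° from the strike.
tan α = tan 41° × sin 55° = 0.8693 × 0.8192 = 0.7121
apparent dip = arctan 0.7121 = 35.45°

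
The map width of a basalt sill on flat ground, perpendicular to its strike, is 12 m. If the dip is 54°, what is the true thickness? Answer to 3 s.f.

9.71 m

True thickness t = w · sin(dip) = 12 × sin 54°
t = 12 × 0.8090 = 9.708 m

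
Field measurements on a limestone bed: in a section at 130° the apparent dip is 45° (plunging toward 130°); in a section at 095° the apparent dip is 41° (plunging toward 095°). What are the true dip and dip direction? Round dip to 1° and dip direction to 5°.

Each apparent-dip line lies in the plane. As unit vectors (x east, y north, z up), v₁ plunges 45°→130° and v₂ plunges 41°→095°.
Cross product v₁ × v₂ gives the pole to the plane: n ∝ (0.252, -0.176, 0.306).
True dip = arccos(n_z / |n|) = arccos(0.7058) = 45.1°.
Dip direction = azimuth of (n_x, n_y) = atan2(0.252, -0.176) = 125°.

true dip 45°, dip direction 125°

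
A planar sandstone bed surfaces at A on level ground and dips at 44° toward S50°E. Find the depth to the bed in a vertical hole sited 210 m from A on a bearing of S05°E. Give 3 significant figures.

143 m

The hole lies 45° from the dip direction, so the down-dip offset is 210 × cos 45° = 148.49 m.
Depth = down-dip offset × tan(dip) = 148.49 × tan 44° = 148.49 × 0.9657
Depth = 143.40 m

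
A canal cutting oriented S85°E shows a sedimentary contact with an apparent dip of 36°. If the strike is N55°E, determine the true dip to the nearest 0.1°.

β = acute angle between strike N55°E and section S85°E = 40°.
tan δ = tan α / sin β = tan 36° / sin 40° = 0.7265 / 0.6428 = 1.1303
δ = arctan(1.1303) = 48.50°

48.5°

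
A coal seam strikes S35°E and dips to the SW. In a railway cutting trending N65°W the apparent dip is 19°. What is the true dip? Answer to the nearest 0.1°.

34.6°

The section is 30° from the strike.
tan(true dip) = tan 19° / sin 30° = 0.6887
true dip = arctan 0.6887 = 34.55°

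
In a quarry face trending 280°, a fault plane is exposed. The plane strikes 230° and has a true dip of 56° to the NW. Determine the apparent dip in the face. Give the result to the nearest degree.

The strike is 230° and the section trends 280°; the acute angle between them is β = 50°.
tan(apparent dip) = tan 56° · sin 50° = 1.1357
apparent dip = arctan 1.1357 = 48.64°

49°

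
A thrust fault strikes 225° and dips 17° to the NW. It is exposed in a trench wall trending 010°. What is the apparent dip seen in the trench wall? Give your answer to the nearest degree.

The section lies 35° from the strike.
tan α = tan 17° × sin 35° = 0.3057 × 0.5736 = 0.1754
apparent dip = arctan 0.1754 = 9.95°

10°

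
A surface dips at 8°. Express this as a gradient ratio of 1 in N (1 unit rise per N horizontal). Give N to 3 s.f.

1 : N means tan θ = 1/N, so N = 1/tan 8° = 1/0.1405

1 in 7.12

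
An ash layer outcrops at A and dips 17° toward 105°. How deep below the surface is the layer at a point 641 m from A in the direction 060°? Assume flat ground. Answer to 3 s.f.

The hole lies 45° from the dip direction, so the down-dip offset is 641 × cos 45° = 453.26 m.
Depth = down-dip offset × tan(dip) = 453.26 × tan 17° = 453.26 × 0.3057
Depth = 138.57 m

139 m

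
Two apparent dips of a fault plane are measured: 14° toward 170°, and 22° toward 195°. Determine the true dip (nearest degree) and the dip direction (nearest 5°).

The two traces are lines in the plane: v₁ = (sin 170°·cos 14°, cos 170°·cos 14°, −sin 14°), v₂ = (sin 195°·cos 22°, cos 195°·cos 22°, −sin 22°).
The plane normal is n = v₁ × v₂ ∝ (-0.141, -0.121, 0.380).
True dip = arccos(n_z / |n|) = arccos(0.8981) = 26.1°.
Dip direction = azimuth of (n_x, n_y) = atan2(-0.141, -0.121) = 229°.

true dip 26°, dip direction 230°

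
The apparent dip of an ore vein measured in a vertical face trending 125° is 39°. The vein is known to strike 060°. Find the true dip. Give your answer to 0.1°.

The section is 65° from the strike.
tan δ = tan α / sin β = tan 39° / sin 65° = 0.8098 / 0.9063 = 0.8935
δ = arctan(0.8935) = 41.78°

41.8°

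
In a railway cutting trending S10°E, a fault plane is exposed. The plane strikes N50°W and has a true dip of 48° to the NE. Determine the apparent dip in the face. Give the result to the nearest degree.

The strike is N50°W and the section trends S10°E; the acute angle between them is β = 40°.
tan α = tan 48° × sin 40° = 1.1106 × 0.6428 = 0.7139
apparent dip = arctan 0.7139 = 35.52°

36°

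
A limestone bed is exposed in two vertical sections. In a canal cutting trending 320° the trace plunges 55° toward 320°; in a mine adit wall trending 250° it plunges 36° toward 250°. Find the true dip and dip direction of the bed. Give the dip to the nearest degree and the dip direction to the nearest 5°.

The two traces are lines in the plane: v₁ = (sin 320°·cos 55°, cos 320°·cos 55°, −sin 55°), v₂ = (sin 250°·cos 36°, cos 250°·cos 36°, −sin 36°).
The plane normal is n = v₁ × v₂ ∝ (-0.485, 0.406, 0.436).
tan δ = √(n_x²+n_y²)/n_z = 0.632/0.436, so δ = 55.4°.
Dip direction = azimuth of (n_x, n_y) = atan2(-0.485, 0.406) = 310°.

true dip 55°, dip direction 310°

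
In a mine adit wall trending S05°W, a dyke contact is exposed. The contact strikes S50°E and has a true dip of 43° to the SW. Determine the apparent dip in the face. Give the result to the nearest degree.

37°

The strike is S50°E and the section trends S05°W; the acute angle between them is β = 55°.
tan(apparent dip) = tan 43° · sin 55° = 0.7639
apparent dip = arctan 0.7639 = 37.38°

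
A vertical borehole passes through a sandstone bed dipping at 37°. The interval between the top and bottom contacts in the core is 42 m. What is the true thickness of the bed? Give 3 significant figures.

True thickness t = h · cos(dip) = 42 × cos 37°
t = 42 × 0.7986 = 33.543 m

33.5 m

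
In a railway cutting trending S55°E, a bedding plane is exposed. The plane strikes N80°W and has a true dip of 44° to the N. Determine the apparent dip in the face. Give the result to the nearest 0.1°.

22.2°

The section lies 25° from the strike.
tan α = tan 44° × sin 25° = 0.9657 × 0.4226 = 0.4081
α = arctan(0.4081) = 22.20°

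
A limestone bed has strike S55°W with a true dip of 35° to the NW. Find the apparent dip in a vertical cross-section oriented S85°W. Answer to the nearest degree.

Angle between strike (S55°W) and section (S85°W): β = 30°.
tan(apparent dip) = tan 35° · sin 30° = 0.3501
α = arctan(0.3501) = 19.30°

19°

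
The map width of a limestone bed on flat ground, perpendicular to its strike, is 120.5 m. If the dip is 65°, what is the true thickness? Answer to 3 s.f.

True thickness t = w · sin(dip) = 120.5 × sin 65°
t = 120.5 × 0.9063 = 109.210 m

109 m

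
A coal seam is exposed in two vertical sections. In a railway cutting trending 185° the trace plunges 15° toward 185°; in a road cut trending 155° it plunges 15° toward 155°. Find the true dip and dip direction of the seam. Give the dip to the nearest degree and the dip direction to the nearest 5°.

true dip 16°, dip direction 170°

Each apparent-dip line lies in the plane. As unit vectors (x east, y north, z up), v₁ plunges 15°→185° and v₂ plunges 15°→155°.
The plane normal is n = v₁ × v₂ ∝ (0.022, -0.127, 0.467).
True dip = arccos(n_z / |n|) = arccos(0.9636) = 15.5°.
Dip direction = atan2(0.022, -0.127) = 170° (azimuth of n's horizontal projection).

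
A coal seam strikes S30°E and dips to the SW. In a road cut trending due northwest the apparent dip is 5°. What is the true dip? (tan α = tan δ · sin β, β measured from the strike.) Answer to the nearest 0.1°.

18.7°

The section is 15° from the strike.
tan δ = tan α / sin β = tan 5° / sin 15° = 0.0875 / 0.2588 = 0.3380
true dip = arctan 0.3380 = 18.68°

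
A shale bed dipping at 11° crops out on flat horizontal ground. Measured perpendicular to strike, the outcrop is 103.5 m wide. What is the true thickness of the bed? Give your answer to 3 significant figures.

True thickness t = w · sin(dip) = 103.5 × sin 11°
t = 103.5 × 0.1908 = 19.749 m

19.7 m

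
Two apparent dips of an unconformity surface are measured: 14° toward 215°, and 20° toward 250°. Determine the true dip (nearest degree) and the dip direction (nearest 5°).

true dip 20°, dip direction 265°

Represent each trace as a vector plunging at its apparent dip toward its trend (east-north-up frame): v₁ = (-0.557, -0.795, -0.242), v₂ = (-0.883, -0.321, -0.342).
n = v₁ × v₂ = (-0.194, -0.023, 0.523) (taken with n_z > 0).
tan δ = √(n_x²+n_y²)/n_z = 0.195/0.523, so δ = 20.5°.
The horizontal component of n points toward azimuth atan2(n_x, n_y) = 263°, the dip direction.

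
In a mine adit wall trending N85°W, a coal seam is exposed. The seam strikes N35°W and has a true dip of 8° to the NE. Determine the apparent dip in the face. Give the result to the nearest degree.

6°

The section lies 50° from the strike.
tan(apparent dip) = tan 8° · sin 50° = 0.1077
apparent dip = arctan 0.1077 = 6.14°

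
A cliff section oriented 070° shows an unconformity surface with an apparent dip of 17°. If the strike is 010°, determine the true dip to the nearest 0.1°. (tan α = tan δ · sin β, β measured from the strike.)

β = acute angle between strike 010° and section 070° = 60°.
tan(true dip) = tan 17° / sin 60° = 0.3530
true dip = arctan 0.3530 = 19.44°

19.4°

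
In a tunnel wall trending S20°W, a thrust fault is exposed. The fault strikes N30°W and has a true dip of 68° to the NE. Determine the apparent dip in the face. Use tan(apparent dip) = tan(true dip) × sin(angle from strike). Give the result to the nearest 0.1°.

62.2°

The section lies 50° from the strike.
tan(apparent dip) = tan 68° · sin 50° = 1.8960
apparent dip = arctan 1.8960 = 62.19°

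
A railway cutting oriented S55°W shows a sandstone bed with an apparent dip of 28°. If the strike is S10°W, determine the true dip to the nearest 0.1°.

β = acute angle between strike S10°W and section S55°W = 45°.
tan(true dip) = tan 28° / sin 45° = 0.7520
δ = arctan(0.7520) = 36.94°

36.9°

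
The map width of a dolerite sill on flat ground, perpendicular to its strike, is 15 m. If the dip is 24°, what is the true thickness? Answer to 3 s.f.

6.10 m

True thickness t = w · sin(dip) = 15 × sin 24°
t = 15 × 0.4067 = 6.101 m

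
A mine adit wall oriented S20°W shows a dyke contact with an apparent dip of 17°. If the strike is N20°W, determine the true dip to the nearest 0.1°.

β = acute angle between strike N20°W and section S20°W = 40°.
tan(true dip) = tan 17° / sin 40° = 0.4756
δ = arctan(0.4756) = 25.44°

25.4°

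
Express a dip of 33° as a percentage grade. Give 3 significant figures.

64.9%

grade % = 100 × tan 33° = 100 × 0.6494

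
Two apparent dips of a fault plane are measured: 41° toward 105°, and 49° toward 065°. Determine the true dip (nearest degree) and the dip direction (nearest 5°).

true dip 49°, dip direction 065°

Represent each trace as a vector plunging at its apparent dip toward its trend (east-north-up frame): v₁ = (0.729, -0.195, -0.656), v₂ = (0.595, 0.277, -0.755).
Cross product v₁ × v₂ gives the pole to the plane: n ∝ (0.329, 0.160, 0.318).
Dip δ = arctan(|n_h|/n_z) = arctan(0.366/0.318) = 49.0°.
Dip direction = atan2(0.329, 0.160) = 64° (azimuth of n's horizontal projection).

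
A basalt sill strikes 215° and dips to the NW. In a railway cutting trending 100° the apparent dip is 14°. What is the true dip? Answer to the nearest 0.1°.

The section is 65° from the strike.
tan(true dip) = tan 14° / sin 65° = 0.2751
δ = arctan(0.2751) = 15.38°

15.4°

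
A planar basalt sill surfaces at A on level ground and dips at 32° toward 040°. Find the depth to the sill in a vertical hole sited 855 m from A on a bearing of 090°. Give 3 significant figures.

343 m

The hole lies 50° from the dip direction, so the down-dip offset is 855 × cos 50° = 549.58 m.
Depth = down-dip offset × tan(dip) = 549.58 × tan 32° = 549.58 × 0.6249
Depth = 343.42 m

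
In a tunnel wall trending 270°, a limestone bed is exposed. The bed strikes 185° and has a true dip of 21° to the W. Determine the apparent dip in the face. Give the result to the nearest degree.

The section lies 85° from the strike.
tan(apparent dip) = tan 21° · sin 85° = 0.3824
α = arctan(0.3824) = 20.93°

21°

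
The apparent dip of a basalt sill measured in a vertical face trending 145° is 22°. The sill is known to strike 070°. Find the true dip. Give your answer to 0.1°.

The section is 75° from the strike.
tan δ = tan α / sin β = tan 22° / sin 75° = 0.4040 / 0.9659 = 0.4183
true dip = arctan 0.4183 = 22.70°

22.7°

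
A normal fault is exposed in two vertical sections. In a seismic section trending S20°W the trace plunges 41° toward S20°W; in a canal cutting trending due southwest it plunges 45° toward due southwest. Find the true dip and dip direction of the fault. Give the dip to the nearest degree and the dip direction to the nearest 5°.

Represent each trace as a vector plunging at its apparent dip toward its trend (east-north-up frame): v₁ = (-0.258, -0.709, -0.656), v₂ = (-0.500, -0.500, -0.707).
The plane normal is n = v₁ × v₂ ∝ (-0.173, -0.146, 0.226).
Dip δ = arctan(|n_h|/n_z) = arctan(0.226/0.226) = 45.1°.
Dip direction = atan2(-0.173, -0.146) = 230° (azimuth of n's horizontal projection).

true dip 45°, dip direction 230°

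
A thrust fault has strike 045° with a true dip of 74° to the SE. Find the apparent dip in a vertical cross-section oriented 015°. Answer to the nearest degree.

The section lies 30° from the strike.
tan α = tan 74° × sin 30° = 3.4874 × 0.5000 = 1.7437
apparent dip = arctan 1.7437 = 60.17°

60°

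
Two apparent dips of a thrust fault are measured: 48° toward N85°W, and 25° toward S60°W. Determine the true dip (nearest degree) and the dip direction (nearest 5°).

The two traces are lines in the plane: v₁ = (sin 275°·cos 48°, cos 275°·cos 48°, −sin 48°), v₂ = (sin 240°·cos 25°, cos 240°·cos 25°, −sin 25°).
The plane normal is n = v₁ × v₂ ∝ (-0.361, 0.302, 0.348).
Dip δ = arctan(|n_h|/n_z) = arctan(0.471/0.348) = 53.5°.
The horizontal component of n points toward azimuth atan2(n_x, n_y) = 310°, the dip direction.

true dip 54°, dip direction 310°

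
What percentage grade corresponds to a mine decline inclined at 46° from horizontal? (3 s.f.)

104%

grade % = 100 × tan 46° = 100 × 1.0355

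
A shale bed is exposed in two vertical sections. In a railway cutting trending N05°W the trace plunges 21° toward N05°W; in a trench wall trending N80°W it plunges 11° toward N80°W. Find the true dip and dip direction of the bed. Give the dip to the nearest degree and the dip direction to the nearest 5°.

The two traces are lines in the plane: v₁ = (sin 355°·cos 21°, cos 355°·cos 21°, −sin 21°), v₂ = (sin 280°·cos 11°, cos 280°·cos 11°, −sin 11°).
The plane normal is n = v₁ × v₂ ∝ (-0.116, 0.331, 0.885).
True dip = arccos(n_z / |n|) = arccos(0.9297) = 21.6°.
Dip direction = azimuth of (n_x, n_y) = atan2(-0.116, 0.331) = 341°.

true dip 22°, dip direction 340°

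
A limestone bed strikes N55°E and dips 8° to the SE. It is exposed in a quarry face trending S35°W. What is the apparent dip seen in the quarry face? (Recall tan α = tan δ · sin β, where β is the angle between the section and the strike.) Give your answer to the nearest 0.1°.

2.8°

The section lies 20° from the strike.
tan α = tan 8° × sin 20° = 0.1405 × 0.3420 = 0.0481
apparent dip = arctan 0.0481 = 2.75°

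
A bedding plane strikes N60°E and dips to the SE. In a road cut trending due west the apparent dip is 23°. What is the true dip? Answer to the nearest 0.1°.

β = acute angle between strike N60°E and section due west = 30°.
tan δ = tan α / sin β = tan 23° / sin 30° = 0.4245 / 0.5000 = 0.8489
true dip = arctan 0.8489 = 40.33°

40.3°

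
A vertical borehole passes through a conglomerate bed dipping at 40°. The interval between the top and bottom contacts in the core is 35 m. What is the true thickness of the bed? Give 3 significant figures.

True thickness t = h · cos(dip) = 35 × cos 40°
t = 35 × 0.7660 = 26.812 m

26.8 m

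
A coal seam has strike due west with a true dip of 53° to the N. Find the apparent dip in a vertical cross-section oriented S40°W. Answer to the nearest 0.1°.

The strike is due west and the section trends S40°W; the acute angle between them is β = 50°.
tan(apparent dip) = tan 53° · sin 50° = 1.0166
α = arctan(1.0166) = 45.47°

45.5°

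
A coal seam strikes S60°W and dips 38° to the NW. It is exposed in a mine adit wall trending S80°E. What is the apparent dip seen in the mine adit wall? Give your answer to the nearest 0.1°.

Angle between strike (S60°W) and section (S80°E): β = 40°.
tan α = tan 38° × sin 40° = 0.7813 × 0.6428 = 0.5022
α = arctan(0.5022) = 26.67°

26.7°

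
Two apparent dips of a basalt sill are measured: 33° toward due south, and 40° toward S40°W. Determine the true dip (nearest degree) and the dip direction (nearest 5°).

The two traces are lines in the plane: v₁ = (sin 180°·cos 33°, cos 180°·cos 33°, −sin 33°), v₂ = (sin 220°·cos 40°, cos 220°·cos 40°, −sin 40°).
Cross product v₁ × v₂ gives the pole to the plane: n ∝ (-0.219, -0.268, 0.413).
True dip = arccos(n_z / |n|) = arccos(0.7660) = 40.0°.
Dip direction = atan2(-0.219, -0.268) = 219° (azimuth of n's horizontal projection).

true dip 40°, dip direction 220°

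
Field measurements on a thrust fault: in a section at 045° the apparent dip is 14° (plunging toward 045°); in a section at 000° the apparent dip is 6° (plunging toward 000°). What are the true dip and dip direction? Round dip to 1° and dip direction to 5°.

The two traces are lines in the plane: v₁ = (sin 45°·cos 14°, cos 45°·cos 14°, −sin 14°), v₂ = (sin 0°·cos 6°, cos 0°·cos 6°, −sin 6°).
Cross product v₁ × v₂ gives the pole to the plane: n ∝ (0.169, 0.072, 0.682).
True dip = arccos(n_z / |n|) = arccos(0.9657) = 15.1°.
The horizontal component of n points toward azimuth atan2(n_x, n_y) = 67°, the dip direction.

true dip 15°, dip direction 065°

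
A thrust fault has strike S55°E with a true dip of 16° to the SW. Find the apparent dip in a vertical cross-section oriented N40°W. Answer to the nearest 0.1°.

The strike is S55°E and the section trends N40°W; the acute angle between them is β = 15°.
tan(apparent dip) = tan 16° · sin 15° = 0.0742
apparent dip = arctan 0.0742 = 4.24°

4.2°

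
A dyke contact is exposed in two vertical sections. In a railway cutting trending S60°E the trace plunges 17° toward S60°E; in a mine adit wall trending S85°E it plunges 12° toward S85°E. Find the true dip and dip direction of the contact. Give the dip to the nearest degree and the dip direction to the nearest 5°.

Represent each trace as a vector plunging at its apparent dip toward its trend (east-north-up frame): v₁ = (0.828, -0.478, -0.292), v₂ = (0.974, -0.085, -0.208).
n = v₁ × v₂ = (0.074, -0.113, 0.395) (taken with n_z > 0).
tan δ = √(n_x²+n_y²)/n_z = 0.135/0.395, so δ = 18.9°.
The horizontal component of n points toward azimuth atan2(n_x, n_y) = 147°, the dip direction.

true dip 19°, dip direction 145°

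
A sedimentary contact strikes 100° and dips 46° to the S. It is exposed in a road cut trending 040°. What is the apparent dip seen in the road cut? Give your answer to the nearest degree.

Angle between strike (100°) and section (040°): β = 60°.
tan(apparent dip) = tan 46° · sin 60° = 0.8968
α = arctan(0.8968) = 41.89°

42°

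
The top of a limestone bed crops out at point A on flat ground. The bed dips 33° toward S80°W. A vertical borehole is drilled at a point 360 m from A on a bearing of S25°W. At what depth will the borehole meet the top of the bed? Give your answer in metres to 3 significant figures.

The hole lies 55° from the dip direction, so the down-dip offset is 360 × cos 55° = 206.49 m.
Depth = down-dip offset × tan(dip) = 206.49 × tan 33° = 206.49 × 0.6494
Depth = 134.09 m

134 m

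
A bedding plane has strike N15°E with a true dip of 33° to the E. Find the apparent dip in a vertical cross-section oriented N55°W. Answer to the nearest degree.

The strike is N15°E and the section trends N55°W; the acute angle between them is β = 70°.
tan(apparent dip) = tan 33° · sin 70° = 0.6102
apparent dip = arctan 0.6102 = 31.39°

31°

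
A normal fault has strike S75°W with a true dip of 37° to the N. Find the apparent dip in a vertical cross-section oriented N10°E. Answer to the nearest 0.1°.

Angle between strike (S75°W) and section (N10°E): β = 65°.
tan α = tan 37° × sin 65° = 0.7536 × 0.9063 = 0.6830
α = arctan(0.6830) = 34.33°

34.3°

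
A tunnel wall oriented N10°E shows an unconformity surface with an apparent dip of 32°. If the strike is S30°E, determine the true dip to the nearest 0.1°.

β = acute angle between strike S30°E and section N10°E = 40°.
tan(true dip) = tan 32° / sin 40° = 0.9721
δ = arctan(0.9721) = 44.19°

44.2°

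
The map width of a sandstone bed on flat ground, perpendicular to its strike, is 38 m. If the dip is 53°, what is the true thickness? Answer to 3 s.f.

True thickness t = w · sin(dip) = 38 × sin 53°
t = 38 × 0.7986 = 30.348 m

30.3 m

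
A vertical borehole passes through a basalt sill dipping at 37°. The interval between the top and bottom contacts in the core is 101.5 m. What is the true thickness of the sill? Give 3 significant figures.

True thickness t = h · cos(dip) = 101.5 × cos 37°
t = 101.5 × 0.7986 = 81.062 m

81.1 m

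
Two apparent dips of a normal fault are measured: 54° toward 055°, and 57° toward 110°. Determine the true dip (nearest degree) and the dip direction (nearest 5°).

true dip 59°, dip direction 090°

The two traces are lines in the plane: v₁ = (sin 55°·cos 54°, cos 55°·cos 54°, −sin 54°), v₂ = (sin 110°·cos 57°, cos 110°·cos 57°, −sin 57°).
n = v₁ × v₂ = (0.433, 0.010, 0.262) (taken with n_z > 0).
tan δ = √(n_x²+n_y²)/n_z = 0.434/0.262, so δ = 58.8°.
Dip direction = atan2(0.433, 0.010) = 89° (azimuth of n's horizontal projection).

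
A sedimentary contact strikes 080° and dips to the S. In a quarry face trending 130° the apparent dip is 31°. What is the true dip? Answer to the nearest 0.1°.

38.1°

β = acute angle between strike 080° and section 130° = 50°.
tan(true dip) = tan 31° / sin 50° = 0.7844
true dip = arctan 0.7844 = 38.11°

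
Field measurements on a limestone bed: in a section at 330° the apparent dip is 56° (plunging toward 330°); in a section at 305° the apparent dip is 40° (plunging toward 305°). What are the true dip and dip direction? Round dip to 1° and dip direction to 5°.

true dip 62°, dip direction 010°

Each apparent-dip line lies in the plane. As unit vectors (x east, y north, z up), v₁ plunges 56°→330° and v₂ plunges 40°→305°.
Cross product v₁ × v₂ gives the pole to the plane: n ∝ (0.053, 0.341, 0.181).
tan δ = √(n_x²+n_y²)/n_z = 0.345/0.181, so δ = 62.3°.
Dip direction = atan2(0.053, 0.341) = 9° (azimuth of n's horizontal projection).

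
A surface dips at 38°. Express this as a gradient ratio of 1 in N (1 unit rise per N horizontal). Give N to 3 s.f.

1 in 1.28

1 : N means tan θ = 1/N, so N = 1/tan 38° = 1/0.7813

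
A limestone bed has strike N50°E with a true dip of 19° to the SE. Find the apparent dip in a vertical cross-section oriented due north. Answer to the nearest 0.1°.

Angle between strike (N50°E) and section (due north): β = 50°.
tan(apparent dip) = tan 19° · sin 50° = 0.2638
α = arctan(0.2638) = 14.78°

14.8°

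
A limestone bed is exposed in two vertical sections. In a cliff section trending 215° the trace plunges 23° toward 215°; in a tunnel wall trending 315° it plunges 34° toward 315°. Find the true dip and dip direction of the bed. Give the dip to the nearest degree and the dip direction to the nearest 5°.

true dip 41°, dip direction 275°

The two traces are lines in the plane: v₁ = (sin 215°·cos 23°, cos 215°·cos 23°, −sin 23°), v₂ = (sin 315°·cos 34°, cos 315°·cos 34°, −sin 34°).
Cross product v₁ × v₂ gives the pole to the plane: n ∝ (-0.651, 0.066, 0.752).
tan δ = √(n_x²+n_y²)/n_z = 0.654/0.752, so δ = 41.0°.
Dip direction = azimuth of (n_x, n_y) = atan2(-0.651, 0.066) = 276°.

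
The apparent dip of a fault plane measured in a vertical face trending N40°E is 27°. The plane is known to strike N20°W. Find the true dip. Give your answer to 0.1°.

30.5°

β = acute angle between strike N20°W and section N40°E = 60°.
tan(true dip) = tan 27° / sin 60° = 0.5883
true dip = arctan 0.5883 = 30.47°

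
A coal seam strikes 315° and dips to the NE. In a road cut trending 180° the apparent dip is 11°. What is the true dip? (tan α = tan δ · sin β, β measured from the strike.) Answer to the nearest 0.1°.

15.4°

β = acute angle between strike 315° and section 180° = 45°.
tan δ = tan α / sin β = tan 11° / sin 45° = 0.1944 / 0.7071 = 0.2749
true dip = arctan 0.2749 = 15.37°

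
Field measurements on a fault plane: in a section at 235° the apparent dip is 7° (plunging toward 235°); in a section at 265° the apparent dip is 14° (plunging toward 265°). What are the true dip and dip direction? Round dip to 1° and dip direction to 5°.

The two traces are lines in the plane: v₁ = (sin 235°·cos 7°, cos 235°·cos 7°, −sin 7°), v₂ = (sin 265°·cos 14°, cos 265°·cos 14°, −sin 14°).
Cross product v₁ × v₂ gives the pole to the plane: n ∝ (-0.127, 0.079, 0.482).
True dip = arccos(n_z / |n|) = arccos(0.9548) = 17.3°.
The horizontal component of n points toward azimuth atan2(n_x, n_y) = 302°, the dip direction.

true dip 17°, dip direction 300°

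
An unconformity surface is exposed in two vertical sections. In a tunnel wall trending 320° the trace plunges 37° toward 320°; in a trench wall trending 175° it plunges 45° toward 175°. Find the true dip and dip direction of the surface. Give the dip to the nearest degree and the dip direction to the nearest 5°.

Represent each trace as a vector plunging at its apparent dip toward its trend (east-north-up frame): v₁ = (-0.513, 0.612, -0.602), v₂ = (0.062, -0.704, -0.707).
n = v₁ × v₂ = (-0.857, -0.400, 0.324) (taken with n_z > 0).
tan δ = √(n_x²+n_y²)/n_z = 0.945/0.324, so δ = 71.1°.
Dip direction = azimuth of (n_x, n_y) = atan2(-0.857, -0.400) = 245°.

true dip 71°, dip direction 245°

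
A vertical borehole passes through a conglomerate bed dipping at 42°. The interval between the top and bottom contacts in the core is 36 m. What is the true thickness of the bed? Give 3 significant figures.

True thickness t = h · cos(dip) = 36 × cos 42°
t = 36 × 0.7431 = 26.753 m

26.8 m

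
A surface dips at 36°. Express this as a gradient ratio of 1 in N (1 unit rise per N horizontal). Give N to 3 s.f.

1 in 1.38

1 : N means tan θ = 1/N, so N = 1/tan 36° = 1/0.7265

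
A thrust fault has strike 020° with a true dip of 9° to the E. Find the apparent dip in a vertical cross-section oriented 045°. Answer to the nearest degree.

4°

The strike is 020° and the section trends 045°; the acute angle between them is β = 25°.
tan(apparent dip) = tan 9° · sin 25° = 0.0669
α = arctan(0.0669) = 3.83°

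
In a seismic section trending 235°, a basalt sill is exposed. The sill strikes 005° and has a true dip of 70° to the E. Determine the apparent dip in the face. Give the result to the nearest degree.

65°

Angle between strike (005°) and section (235°): β = 50°.
tan(apparent dip) = tan 70° · sin 50° = 2.1047
apparent dip = arctan 2.1047 = 64.59°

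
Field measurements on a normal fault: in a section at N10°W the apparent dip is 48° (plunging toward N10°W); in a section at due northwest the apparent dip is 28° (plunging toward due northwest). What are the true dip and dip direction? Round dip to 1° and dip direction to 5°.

Each apparent-dip line lies in the plane. As unit vectors (x east, y north, z up), v₁ plunges 48°→N10°W and v₂ plunges 28°→due northwest.
Cross product v₁ × v₂ gives the pole to the plane: n ∝ (0.155, 0.409, 0.339).
True dip = arccos(n_z / |n|) = arccos(0.6122) = 52.2°.
Dip direction = azimuth of (n_x, n_y) = atan2(0.155, 0.409) = 21°.

true dip 52°, dip direction 020°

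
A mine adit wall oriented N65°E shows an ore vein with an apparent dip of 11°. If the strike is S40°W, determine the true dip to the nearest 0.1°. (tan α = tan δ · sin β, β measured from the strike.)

24.7°

β = acute angle between strike S40°W and section N65°E = 25°.
tan(true dip) = tan 11° / sin 25° = 0.4599
δ = arctan(0.4599) = 24.70°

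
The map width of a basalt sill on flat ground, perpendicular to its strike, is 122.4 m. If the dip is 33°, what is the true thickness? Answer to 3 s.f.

True thickness t = w · sin(dip) = 122.4 × sin 33°
t = 122.4 × 0.5446 = 66.664 m

66.7 m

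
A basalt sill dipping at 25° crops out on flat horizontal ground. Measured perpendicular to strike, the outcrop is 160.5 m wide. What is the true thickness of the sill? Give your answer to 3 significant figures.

67.8 m

True thickness t = w · sin(dip) = 160.5 × sin 25°
t = 160.5 × 0.4226 = 67.830 m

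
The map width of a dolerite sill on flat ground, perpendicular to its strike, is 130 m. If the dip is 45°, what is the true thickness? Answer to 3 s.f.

91.9 m

True thickness t = w · sin(dip) = 130 × sin 45°
t = 130 × 0.7071 = 91.924 m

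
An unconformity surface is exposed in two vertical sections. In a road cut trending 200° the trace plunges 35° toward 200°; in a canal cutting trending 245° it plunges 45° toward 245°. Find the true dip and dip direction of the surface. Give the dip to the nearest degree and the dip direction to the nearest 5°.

Represent each trace as a vector plunging at its apparent dip toward its trend (east-north-up frame): v₁ = (-0.280, -0.770, -0.574), v₂ = (-0.641, -0.299, -0.707).
Cross product v₁ × v₂ gives the pole to the plane: n ∝ (-0.373, -0.169, 0.410).
True dip = arccos(n_z / |n|) = arccos(0.7071) = 45.0°.
The horizontal component of n points toward azimuth atan2(n_x, n_y) = 246°, the dip direction.

true dip 45°, dip direction 245°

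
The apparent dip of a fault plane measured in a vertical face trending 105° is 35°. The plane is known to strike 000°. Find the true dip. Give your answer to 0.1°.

β = acute angle between strike 000° and section 105° = 75°.
tan(true dip) = tan 35° / sin 75° = 0.7249
true dip = arctan 0.7249 = 35.94°

35.9°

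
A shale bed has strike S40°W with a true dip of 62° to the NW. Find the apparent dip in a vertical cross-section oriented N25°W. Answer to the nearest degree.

The strike is S40°W and the section trends N25°W; the acute angle between them is β = 65°.
tan α = tan 62° × sin 65° = 1.8807 × 0.9063 = 1.7045
α = arctan(1.7045) = 59.60°

60°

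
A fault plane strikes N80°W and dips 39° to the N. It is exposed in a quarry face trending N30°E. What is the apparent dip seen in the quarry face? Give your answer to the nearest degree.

37°

The section lies 70° from the strike.
tan(apparent dip) = tan 39° · sin 70° = 0.7609
apparent dip = arctan 0.7609 = 37.27°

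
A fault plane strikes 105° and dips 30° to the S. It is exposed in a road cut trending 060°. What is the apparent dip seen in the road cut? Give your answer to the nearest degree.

22°

The section lies 45° from the strike.
tan(apparent dip) = tan 30° · sin 45° = 0.4082
apparent dip = arctan 0.4082 = 22.21°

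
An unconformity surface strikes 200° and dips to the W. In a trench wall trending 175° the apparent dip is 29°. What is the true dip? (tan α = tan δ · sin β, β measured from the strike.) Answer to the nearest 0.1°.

β = acute angle between strike 200° and section 175° = 25°.
tan δ = tan α / sin β = tan 29° / sin 25° = 0.5543 / 0.4226 = 1.3116
δ = arctan(1.3116) = 52.68°

52.7°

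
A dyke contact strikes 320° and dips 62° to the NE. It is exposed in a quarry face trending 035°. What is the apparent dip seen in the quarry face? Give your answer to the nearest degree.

61°

Angle between strike (320°) and section (035°): β = 75°.
tan α = tan 62° × sin 75° = 1.8807 × 0.9659 = 1.8166
apparent dip = arctan 1.8166 = 61.17°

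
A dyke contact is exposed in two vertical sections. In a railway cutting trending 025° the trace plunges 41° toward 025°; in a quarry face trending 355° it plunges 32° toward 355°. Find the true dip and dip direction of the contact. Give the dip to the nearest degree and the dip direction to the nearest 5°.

true dip 42°, dip direction 040°

Represent each trace as a vector plunging at its apparent dip toward its trend (east-north-up frame): v₁ = (0.319, 0.684, -0.656), v₂ = (-0.074, 0.845, -0.530).
Cross product v₁ × v₂ gives the pole to the plane: n ∝ (0.192, 0.218, 0.320).
Dip δ = arctan(|n_h|/n_z) = arctan(0.290/0.320) = 42.2°.
The horizontal component of n points toward azimuth atan2(n_x, n_y) = 41°, the dip direction.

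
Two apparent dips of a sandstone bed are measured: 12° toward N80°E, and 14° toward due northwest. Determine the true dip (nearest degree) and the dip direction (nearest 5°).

true dip 27°, dip direction 015°

Each apparent-dip line lies in the plane. As unit vectors (x east, y north, z up), v₁ plunges 12°→N80°E and v₂ plunges 14°→due northwest.
Cross product v₁ × v₂ gives the pole to the plane: n ∝ (0.102, 0.376, 0.777).
True dip = arccos(n_z / |n|) = arccos(0.8942) = 26.6°.
Dip direction = atan2(0.102, 0.376) = 15° (azimuth of n's horizontal projection).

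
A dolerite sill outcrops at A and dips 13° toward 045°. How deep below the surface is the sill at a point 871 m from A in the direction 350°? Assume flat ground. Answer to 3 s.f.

115 m

The hole lies 55° from the dip direction, so the down-dip offset is 871 × cos 55° = 499.59 m.
Depth = down-dip offset × tan(dip) = 499.59 × tan 13° = 499.59 × 0.2309
Depth = 115.34 m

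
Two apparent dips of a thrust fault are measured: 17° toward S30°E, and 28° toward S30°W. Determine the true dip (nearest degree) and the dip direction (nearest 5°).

true dip 28°, dip direction 205°

Represent each trace as a vector plunging at its apparent dip toward its trend (east-north-up frame): v₁ = (0.478, -0.828, -0.292), v₂ = (-0.441, -0.765, -0.469).
Cross product v₁ × v₂ gives the pole to the plane: n ∝ (-0.165, -0.354, 0.731).
Dip δ = arctan(|n_h|/n_z) = arctan(0.390/0.731) = 28.1°.
The horizontal component of n points toward azimuth atan2(n_x, n_y) = 205°, the dip direction.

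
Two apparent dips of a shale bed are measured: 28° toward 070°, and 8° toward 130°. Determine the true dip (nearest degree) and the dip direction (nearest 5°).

Represent each trace as a vector plunging at its apparent dip toward its trend (east-north-up frame): v₁ = (0.830, 0.302, -0.469), v₂ = (0.759, -0.637, -0.139).
Cross product v₁ × v₂ gives the pole to the plane: n ∝ (0.341, 0.241, 0.757).
Dip δ = arctan(|n_h|/n_z) = arctan(0.417/0.757) = 28.9°.
Dip direction = atan2(0.341, 0.241) = 55° (azimuth of n's horizontal projection).

true dip 29°, dip direction 055°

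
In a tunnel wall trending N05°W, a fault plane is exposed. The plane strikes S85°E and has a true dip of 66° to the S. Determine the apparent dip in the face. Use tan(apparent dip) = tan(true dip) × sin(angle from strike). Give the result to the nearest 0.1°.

The strike is S85°E and the section trends N05°W; the acute angle between them is β = 80°.
tan(apparent dip) = tan 66° · sin 80° = 2.2119
apparent dip = arctan 2.2119 = 65.67°

65.7°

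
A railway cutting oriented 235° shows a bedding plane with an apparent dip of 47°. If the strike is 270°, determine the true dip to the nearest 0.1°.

61.9°

The section is 35° from the strike.
tan δ = tan α / sin β = tan 47° / sin 35° = 1.0724 / 0.5736 = 1.8696
true dip = arctan 1.8696 = 61.86°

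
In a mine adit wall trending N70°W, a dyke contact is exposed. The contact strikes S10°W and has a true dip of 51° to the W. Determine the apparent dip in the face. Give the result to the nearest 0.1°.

Angle between strike (S10°W) and section (N70°W): β = 80°.
tan α = tan 51° × sin 80° = 1.2349 × 0.9848 = 1.2161
α = arctan(1.2161) = 50.57°

50.6°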